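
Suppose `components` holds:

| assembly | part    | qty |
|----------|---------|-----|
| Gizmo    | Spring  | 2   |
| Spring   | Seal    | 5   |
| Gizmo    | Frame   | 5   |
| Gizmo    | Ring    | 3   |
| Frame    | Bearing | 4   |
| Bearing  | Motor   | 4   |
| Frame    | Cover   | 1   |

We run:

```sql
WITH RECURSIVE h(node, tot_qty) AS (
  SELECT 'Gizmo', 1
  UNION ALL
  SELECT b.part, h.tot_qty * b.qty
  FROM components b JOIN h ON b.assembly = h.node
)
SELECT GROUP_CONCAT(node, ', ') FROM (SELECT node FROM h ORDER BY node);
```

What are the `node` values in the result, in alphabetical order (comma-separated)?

Base: (Gizmo, tot_qty=1).
Iteration 1: components of {Gizmo} -> Frame = 1*5 = 5, Ring = 1*3 = 3, Spring = 1*2 = 2.
Iteration 2: components of {Frame,Ring,Spring} -> Bearing = 5*4 = 20, Cover = 5*1 = 5, Seal = 2*5 = 10.
Iteration 3: components of {Bearing,Cover,Seal} -> Motor = 20*4 = 80.
Iteration 4: no further components; recursion stops.

Bearing, Cover, Frame, Gizmo, Motor, Ring, Seal, Spring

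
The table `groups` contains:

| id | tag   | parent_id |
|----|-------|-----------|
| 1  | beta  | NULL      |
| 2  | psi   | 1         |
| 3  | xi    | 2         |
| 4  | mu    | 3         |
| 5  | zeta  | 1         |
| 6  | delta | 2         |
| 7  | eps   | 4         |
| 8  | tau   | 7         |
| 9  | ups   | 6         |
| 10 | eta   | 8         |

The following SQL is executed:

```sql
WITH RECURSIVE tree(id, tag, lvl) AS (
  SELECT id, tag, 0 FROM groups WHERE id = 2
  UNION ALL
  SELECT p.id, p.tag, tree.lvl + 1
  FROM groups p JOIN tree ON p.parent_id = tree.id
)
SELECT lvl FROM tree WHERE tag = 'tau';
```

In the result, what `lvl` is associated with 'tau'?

Base: id=2 (psi) at lvl 0.
Iteration 1: rows with parent_id in {2} -> xi (id 3, lvl 1), delta (id 6, lvl 1).
Iteration 2: rows with parent_id in {3,6} -> mu (id 4, lvl 2), ups (id 9, lvl 2).
Iteration 3: rows with parent_id in {4,9} -> eps (id 7, lvl 3).
Iteration 4: rows with parent_id in {7} -> tau (id 8, lvl 4).
Iteration 5: rows with parent_id in {8} -> eta (id 10, lvl 5).
Iteration 6: no rows with parent_id in {10}; recursion stops.

4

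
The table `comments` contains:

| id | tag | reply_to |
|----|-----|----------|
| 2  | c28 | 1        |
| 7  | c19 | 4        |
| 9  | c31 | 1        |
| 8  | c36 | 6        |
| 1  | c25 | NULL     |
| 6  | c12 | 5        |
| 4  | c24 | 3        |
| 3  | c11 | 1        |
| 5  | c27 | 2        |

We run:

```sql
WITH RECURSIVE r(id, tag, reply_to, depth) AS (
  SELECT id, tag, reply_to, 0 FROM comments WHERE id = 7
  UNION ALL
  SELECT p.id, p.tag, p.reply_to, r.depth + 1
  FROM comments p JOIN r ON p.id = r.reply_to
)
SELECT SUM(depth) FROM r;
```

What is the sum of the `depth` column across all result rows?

6

Base: id=7 (c19), reply_to=4, depth 0.
Iteration 1: join on id=4 -> c24 (id 4, reply_to=3, depth 1).
Iteration 2: join on id=3 -> c11 (id 3, reply_to=1, depth 2).
Iteration 3: join on id=1 -> c25 (id 1, reply_to=NULL, depth 3).
Iteration 4: reply_to is NULL; no match; recursion stops.
SUM(depth) = 0 + 1 + 2 + 3 = 6.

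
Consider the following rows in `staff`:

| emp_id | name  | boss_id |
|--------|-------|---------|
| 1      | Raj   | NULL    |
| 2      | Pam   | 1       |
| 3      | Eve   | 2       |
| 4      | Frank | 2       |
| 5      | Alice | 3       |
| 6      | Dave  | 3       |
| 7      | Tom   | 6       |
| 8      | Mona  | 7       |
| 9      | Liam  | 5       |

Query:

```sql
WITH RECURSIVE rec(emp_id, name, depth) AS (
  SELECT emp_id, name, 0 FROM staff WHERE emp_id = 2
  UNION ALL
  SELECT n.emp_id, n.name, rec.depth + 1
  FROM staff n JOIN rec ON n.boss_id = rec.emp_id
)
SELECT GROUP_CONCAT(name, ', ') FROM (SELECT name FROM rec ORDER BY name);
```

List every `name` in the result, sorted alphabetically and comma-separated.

Alice, Dave, Eve, Frank, Liam, Mona, Pam, Tom

Base: emp_id=2 (Pam) at depth 0.
Iteration 1: rows with boss_id in {2} -> Eve (id 3, depth 1), Frank (id 4, depth 1).
Iteration 2: rows with boss_id in {3,4} -> Alice (id 5, depth 2), Dave (id 6, depth 2).
Iteration 3: rows with boss_id in {5,6} -> Tom (id 7, depth 3), Liam (id 9, depth 3).
Iteration 4: rows with boss_id in {7,9} -> Mona (id 8, depth 4).
Iteration 5: no rows with boss_id in {8}; recursion stops.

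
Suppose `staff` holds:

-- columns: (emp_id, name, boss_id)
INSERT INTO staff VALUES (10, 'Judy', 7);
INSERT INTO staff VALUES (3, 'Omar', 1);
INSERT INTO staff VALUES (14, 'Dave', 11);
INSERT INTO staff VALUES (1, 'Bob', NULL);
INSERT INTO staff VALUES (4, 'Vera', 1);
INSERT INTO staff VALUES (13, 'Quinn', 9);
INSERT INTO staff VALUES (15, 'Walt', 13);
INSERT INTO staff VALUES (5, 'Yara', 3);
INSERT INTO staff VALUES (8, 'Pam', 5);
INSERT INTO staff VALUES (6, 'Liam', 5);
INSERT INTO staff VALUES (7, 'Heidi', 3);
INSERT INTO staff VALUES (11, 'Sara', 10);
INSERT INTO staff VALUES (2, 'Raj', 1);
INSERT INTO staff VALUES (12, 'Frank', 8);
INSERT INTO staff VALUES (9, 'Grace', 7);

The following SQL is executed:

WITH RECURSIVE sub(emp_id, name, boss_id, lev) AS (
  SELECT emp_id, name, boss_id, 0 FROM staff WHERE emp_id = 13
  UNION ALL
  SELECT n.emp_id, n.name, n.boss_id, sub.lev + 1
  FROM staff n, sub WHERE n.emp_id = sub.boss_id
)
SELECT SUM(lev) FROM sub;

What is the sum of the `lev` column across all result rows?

Base: emp_id=13 (Quinn), boss_id=9, lev 0.
Iteration 1: join on emp_id=9 -> Grace (id 9, boss_id=7, lev 1).
Iteration 2: join on emp_id=7 -> Heidi (id 7, boss_id=3, lev 2).
Iteration 3: join on emp_id=3 -> Omar (id 3, boss_id=1, lev 3).
Iteration 4: join on emp_id=1 -> Bob (id 1, boss_id=NULL, lev 4).
Iteration 5: boss_id is NULL; no match; recursion stops.
SUM(lev) = 0 + 1 + 2 + 3 + 4 = 10.

10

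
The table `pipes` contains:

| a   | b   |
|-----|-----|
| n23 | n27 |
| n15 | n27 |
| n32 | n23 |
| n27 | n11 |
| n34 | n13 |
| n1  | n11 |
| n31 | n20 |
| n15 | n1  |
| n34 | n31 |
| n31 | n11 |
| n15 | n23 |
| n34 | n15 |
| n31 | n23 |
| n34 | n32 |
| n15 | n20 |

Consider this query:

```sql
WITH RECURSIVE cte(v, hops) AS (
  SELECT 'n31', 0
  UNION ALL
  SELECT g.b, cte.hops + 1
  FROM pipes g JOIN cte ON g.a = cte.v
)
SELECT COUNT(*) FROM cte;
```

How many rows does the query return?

Base: (n31, hops=0).
Iteration 1: edges from {n31} -> (n11, hops=1), (n20, hops=1), (n23, hops=1).
Iteration 2: edges from {n11,n20,n23} -> (n27, hops=2).
Iteration 3: edges from {n27} -> (n11, hops=3).
Iteration 4: no outgoing edges from {n11}; recursion stops.
Total rows emitted: 6.

6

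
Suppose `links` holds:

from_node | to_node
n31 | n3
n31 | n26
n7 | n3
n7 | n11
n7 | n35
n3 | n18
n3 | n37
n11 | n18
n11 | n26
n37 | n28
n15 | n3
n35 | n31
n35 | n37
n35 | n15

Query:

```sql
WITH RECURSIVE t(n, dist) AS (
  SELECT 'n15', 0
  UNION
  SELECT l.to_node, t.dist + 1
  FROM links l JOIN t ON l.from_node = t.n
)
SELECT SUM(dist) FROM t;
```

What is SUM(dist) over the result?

Base: (n15, dist=0).
Iteration 1: edges from {n15} -> (n3, dist=1).
Iteration 2: edges from {n3} -> (n18, dist=2), (n37, dist=2).
Iteration 3: edges from {n18,n37} -> (n28, dist=3).
Iteration 4: no outgoing edges from {n28}; recursion stops.
SUM(dist) = 0 + 1 + 2 + 2 + 3 = 8.

8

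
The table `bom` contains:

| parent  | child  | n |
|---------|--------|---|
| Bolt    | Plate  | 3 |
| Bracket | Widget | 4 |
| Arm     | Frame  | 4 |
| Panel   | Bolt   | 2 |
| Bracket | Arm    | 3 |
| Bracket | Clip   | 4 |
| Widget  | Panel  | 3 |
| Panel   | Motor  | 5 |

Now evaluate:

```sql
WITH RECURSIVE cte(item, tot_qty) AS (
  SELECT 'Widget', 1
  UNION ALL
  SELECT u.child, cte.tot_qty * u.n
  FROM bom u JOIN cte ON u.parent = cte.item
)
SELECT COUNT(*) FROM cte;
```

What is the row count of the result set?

5

Base: (Widget, tot_qty=1).
Iteration 1: components of {Widget} -> Panel = 1*3 = 3.
Iteration 2: components of {Panel} -> Bolt = 3*2 = 6, Motor = 3*5 = 15.
Iteration 3: components of {Bolt,Motor} -> Plate = 6*3 = 18.
Iteration 4: no further components; recursion stops.
Total rows emitted: 5.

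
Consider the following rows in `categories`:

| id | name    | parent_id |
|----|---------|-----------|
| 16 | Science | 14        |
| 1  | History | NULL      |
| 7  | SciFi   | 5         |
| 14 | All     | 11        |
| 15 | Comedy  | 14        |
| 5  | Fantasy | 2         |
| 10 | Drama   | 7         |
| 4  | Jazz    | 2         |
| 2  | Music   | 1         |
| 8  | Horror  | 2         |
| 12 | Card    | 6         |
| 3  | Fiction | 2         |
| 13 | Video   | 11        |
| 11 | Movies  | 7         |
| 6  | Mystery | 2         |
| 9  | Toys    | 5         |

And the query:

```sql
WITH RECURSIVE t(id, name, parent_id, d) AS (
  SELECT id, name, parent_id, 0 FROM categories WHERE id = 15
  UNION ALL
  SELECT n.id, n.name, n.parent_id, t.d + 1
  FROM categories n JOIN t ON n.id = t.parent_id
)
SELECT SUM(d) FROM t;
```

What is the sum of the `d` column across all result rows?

Base: id=15 (Comedy), parent_id=14, d 0.
Iteration 1: join on id=14 -> All (id 14, parent_id=11, d 1).
Iteration 2: join on id=11 -> Movies (id 11, parent_id=7, d 2).
Iteration 3: join on id=7 -> SciFi (id 7, parent_id=5, d 3).
Iteration 4: join on id=5 -> Fantasy (id 5, parent_id=2, d 4).
Iteration 5: join on id=2 -> Music (id 2, parent_id=1, d 5).
Iteration 6: join on id=1 -> History (id 1, parent_id=NULL, d 6).
Iteration 7: parent_id is NULL; no match; recursion stops.
SUM(d) = 0 + 1 + 2 + 3 + 4 + 5 + 6 = 21.

21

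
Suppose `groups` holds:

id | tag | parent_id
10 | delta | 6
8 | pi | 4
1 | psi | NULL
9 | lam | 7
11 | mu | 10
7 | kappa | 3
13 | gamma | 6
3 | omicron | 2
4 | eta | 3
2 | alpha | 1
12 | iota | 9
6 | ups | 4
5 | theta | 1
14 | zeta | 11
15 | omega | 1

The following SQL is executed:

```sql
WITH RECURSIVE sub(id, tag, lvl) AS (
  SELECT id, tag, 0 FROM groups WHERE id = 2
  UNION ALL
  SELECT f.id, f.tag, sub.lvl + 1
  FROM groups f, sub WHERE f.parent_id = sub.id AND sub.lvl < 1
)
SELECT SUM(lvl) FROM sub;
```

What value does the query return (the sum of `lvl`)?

Base: id=2 (alpha) at lvl 0.
Iteration 1: rows with parent_id in {2} -> omicron (id 3, lvl 1).
Iteration 2: lvl < 1 fails for all current rows; recursion stops.
SUM(lvl) = 0 + 1 = 1.

1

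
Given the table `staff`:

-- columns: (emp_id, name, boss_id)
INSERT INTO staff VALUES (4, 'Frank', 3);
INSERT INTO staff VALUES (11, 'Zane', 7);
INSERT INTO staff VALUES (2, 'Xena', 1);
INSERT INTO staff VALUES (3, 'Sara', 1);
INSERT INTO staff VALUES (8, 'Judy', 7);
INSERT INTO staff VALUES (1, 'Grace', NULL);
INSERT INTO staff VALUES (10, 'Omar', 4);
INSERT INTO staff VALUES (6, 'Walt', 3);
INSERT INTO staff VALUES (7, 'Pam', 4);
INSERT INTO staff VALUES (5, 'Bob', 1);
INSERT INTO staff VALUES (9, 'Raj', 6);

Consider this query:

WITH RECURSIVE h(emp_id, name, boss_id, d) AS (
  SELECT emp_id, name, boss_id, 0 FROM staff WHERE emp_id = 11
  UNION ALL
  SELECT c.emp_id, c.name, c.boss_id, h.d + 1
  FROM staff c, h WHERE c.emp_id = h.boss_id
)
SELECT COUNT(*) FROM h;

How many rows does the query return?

Base: emp_id=11 (Zane), boss_id=7, d 0.
Iteration 1: join on emp_id=7 -> Pam (id 7, boss_id=4, d 1).
Iteration 2: join on emp_id=4 -> Frank (id 4, boss_id=3, d 2).
Iteration 3: join on emp_id=3 -> Sara (id 3, boss_id=1, d 3).
Iteration 4: join on emp_id=1 -> Grace (id 1, boss_id=NULL, d 4).
Iteration 5: boss_id is NULL; no match; recursion stops.
Total rows emitted: 5.

5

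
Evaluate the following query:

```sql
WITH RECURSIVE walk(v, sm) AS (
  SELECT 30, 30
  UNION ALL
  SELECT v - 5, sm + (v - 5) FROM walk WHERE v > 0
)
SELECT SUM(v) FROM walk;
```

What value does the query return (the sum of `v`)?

105

Base: v=30, sm=30.
Iteration 1: 30 > 0 holds -> v = 30 - 5 = 25, sm = 30 + 25 = 55.
Iteration 2: 25 > 0 holds -> v = 25 - 5 = 20, sm = 55 + 20 = 75.
Iteration 3: 20 > 0 holds -> v = 20 - 5 = 15, sm = 75 + 15 = 90.
Iteration 4: 15 > 0 holds -> v = 15 - 5 = 10, sm = 90 + 10 = 100.
Iteration 5: 10 > 0 holds -> v = 10 - 5 = 5, sm = 100 + 5 = 105.
Iteration 6: 5 > 0 holds -> v = 5 - 5 = 0, sm = 105 + 0 = 105.
Iteration 7: 0 > 0 fails; recursion stops.
SUM(v) = 30 + 25 + 20 + 15 + 10 + 5 + 0 = 105.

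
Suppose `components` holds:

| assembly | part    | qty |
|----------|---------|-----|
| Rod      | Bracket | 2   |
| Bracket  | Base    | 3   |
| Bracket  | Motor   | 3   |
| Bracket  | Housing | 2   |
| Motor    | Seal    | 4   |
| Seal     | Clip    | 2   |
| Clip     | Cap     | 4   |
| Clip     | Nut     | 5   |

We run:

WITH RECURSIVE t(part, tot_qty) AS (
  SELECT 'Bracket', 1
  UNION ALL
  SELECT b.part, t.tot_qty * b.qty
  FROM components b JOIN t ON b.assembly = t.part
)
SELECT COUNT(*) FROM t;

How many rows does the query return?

Base: (Bracket, tot_qty=1).
Iteration 1: components of {Bracket} -> Base = 1*3 = 3, Housing = 1*2 = 2, Motor = 1*3 = 3.
Iteration 2: components of {Base,Housing,Motor} -> Seal = 3*4 = 12.
Iteration 3: components of {Seal} -> Clip = 12*2 = 24.
Iteration 4: components of {Clip} -> Cap = 24*4 = 96, Nut = 24*5 = 120.
Iteration 5: no further components; recursion stops.
Total rows emitted: 8.

8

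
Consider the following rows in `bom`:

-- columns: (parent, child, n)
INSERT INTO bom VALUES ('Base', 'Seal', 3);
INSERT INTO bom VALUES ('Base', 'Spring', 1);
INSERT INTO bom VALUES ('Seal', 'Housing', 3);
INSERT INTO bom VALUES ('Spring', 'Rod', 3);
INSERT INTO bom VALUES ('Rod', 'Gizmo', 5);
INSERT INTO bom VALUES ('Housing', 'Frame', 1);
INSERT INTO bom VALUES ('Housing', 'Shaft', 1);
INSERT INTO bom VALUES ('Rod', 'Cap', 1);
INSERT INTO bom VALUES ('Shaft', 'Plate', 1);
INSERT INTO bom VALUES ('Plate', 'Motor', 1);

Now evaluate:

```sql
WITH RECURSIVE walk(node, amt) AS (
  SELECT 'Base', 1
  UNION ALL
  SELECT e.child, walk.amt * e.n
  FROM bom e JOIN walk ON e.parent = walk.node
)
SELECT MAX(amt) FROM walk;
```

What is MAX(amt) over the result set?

15

Base: (Base, amt=1).
Iteration 1: components of {Base} -> Seal = 1*3 = 3, Spring = 1*1 = 1.
Iteration 2: components of {Seal,Spring} -> Housing = 3*3 = 9, Rod = 1*3 = 3.
Iteration 3: components of {Housing,Rod} -> Cap = 3*1 = 3, Frame = 9*1 = 9, Gizmo = 3*5 = 15, Shaft = 9*1 = 9.
Iteration 4: components of {Cap,Frame,Gizmo,Shaft} -> Plate = 9*1 = 9.
Iteration 5: components of {Plate} -> Motor = 9*1 = 9.
Iteration 6: no further components; recursion stops.
amt values: 1, 3, 1, 9, 3, 9, 9, 15, 3, 9, 9; the maximum is 15.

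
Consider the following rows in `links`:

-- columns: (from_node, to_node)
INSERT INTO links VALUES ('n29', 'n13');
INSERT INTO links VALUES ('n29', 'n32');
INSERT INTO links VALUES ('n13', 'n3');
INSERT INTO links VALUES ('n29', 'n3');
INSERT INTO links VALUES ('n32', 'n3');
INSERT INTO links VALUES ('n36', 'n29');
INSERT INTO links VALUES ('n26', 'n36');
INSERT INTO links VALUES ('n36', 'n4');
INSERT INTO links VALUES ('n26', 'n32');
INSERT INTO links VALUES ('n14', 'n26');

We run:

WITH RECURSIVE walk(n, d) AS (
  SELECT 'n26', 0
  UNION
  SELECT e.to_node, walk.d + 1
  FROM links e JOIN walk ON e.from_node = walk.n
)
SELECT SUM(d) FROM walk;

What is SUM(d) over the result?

21

Base: (n26, d=0).
Iteration 1: edges from {n26} -> (n32, d=1), (n36, d=1).
Iteration 2: edges from {n32,n36} -> (n29, d=2), (n3, d=2), (n4, d=2).
Iteration 3: edges from {n29,n3,n4} -> (n13, d=3), (n3, d=3), (n32, d=3).
Iteration 4: edges from {n13,n3,n32} -> (n3, d=4). [UNION drops 1 duplicate row(s)]
Iteration 5: no outgoing edges from {n3}; recursion stops.
SUM(d) = 0 + 1 + 1 + 2 + 2 + 2 + 3 + 3 + 3 + 4 = 21.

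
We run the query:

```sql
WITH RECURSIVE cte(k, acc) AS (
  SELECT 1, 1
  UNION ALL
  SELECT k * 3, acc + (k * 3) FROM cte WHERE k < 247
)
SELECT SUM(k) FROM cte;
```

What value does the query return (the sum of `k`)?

Base: k=1, acc=1.
Iteration 1: 1 < 247 holds -> k = 1 * 3 = 3, acc = 1 + 3 = 4.
Iteration 2: 3 < 247 holds -> k = 3 * 3 = 9, acc = 4 + 9 = 13.
Iteration 3: 9 < 247 holds -> k = 9 * 3 = 27, acc = 13 + 27 = 40.
Iteration 4: 27 < 247 holds -> k = 27 * 3 = 81, acc = 40 + 81 = 121.
Iteration 5: 81 < 247 holds -> k = 81 * 3 = 243, acc = 121 + 243 = 364.
Iteration 6: 243 < 247 holds -> k = 243 * 3 = 729, acc = 364 + 729 = 1093.
Iteration 7: 729 < 247 fails; recursion stops.
SUM(k) = 1 + 3 + 9 + 27 + 81 + 243 + 729 = 1093.

1093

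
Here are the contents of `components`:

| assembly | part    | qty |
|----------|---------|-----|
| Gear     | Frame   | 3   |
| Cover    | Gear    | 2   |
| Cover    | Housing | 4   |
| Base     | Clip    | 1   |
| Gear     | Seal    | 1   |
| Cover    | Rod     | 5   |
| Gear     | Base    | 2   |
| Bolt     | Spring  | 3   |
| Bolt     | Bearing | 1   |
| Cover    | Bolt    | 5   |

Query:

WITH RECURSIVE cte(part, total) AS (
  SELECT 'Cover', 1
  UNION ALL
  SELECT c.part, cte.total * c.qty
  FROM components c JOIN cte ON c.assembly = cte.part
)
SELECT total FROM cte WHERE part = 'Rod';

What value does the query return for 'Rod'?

5

Base: (Cover, total=1).
Iteration 1: components of {Cover} -> Bolt = 1*5 = 5, Gear = 1*2 = 2, Housing = 1*4 = 4, Rod = 1*5 = 5.
Iteration 2: components of {Bolt,Gear,Housing,Rod} -> Base = 2*2 = 4, Bearing = 5*1 = 5, Frame = 2*3 = 6, Seal = 2*1 = 2, Spring = 5*3 = 15.
Iteration 3: components of {Base,Bearing,Frame,Seal,Spring} -> Clip = 4*1 = 4.
Iteration 4: no further components; recursion stops.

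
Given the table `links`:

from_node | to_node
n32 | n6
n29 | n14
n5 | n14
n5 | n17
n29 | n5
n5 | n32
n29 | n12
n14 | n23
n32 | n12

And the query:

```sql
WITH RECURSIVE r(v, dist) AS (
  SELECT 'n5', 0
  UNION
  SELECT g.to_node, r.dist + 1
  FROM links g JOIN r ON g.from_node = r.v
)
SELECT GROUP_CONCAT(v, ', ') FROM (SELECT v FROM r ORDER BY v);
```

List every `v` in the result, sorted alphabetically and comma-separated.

Base: (n5, dist=0).
Iteration 1: edges from {n5} -> (n14, dist=1), (n17, dist=1), (n32, dist=1).
Iteration 2: edges from {n14,n17,n32} -> (n12, dist=2), (n23, dist=2), (n6, dist=2).
Iteration 3: no outgoing edges from {n12,n23,n6}; recursion stops.

n12, n14, n17, n23, n32, n5, n6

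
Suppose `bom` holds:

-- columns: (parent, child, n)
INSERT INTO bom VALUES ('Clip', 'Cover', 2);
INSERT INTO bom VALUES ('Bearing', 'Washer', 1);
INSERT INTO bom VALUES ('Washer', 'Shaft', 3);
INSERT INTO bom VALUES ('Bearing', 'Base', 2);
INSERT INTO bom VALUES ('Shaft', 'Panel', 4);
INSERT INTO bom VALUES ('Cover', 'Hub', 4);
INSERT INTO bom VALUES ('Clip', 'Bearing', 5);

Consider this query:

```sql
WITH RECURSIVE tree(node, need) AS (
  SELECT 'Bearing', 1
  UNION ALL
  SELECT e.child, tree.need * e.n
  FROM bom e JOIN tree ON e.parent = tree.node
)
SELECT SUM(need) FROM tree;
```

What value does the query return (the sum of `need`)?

19

Base: (Bearing, need=1).
Iteration 1: components of {Bearing} -> Base = 1*2 = 2, Washer = 1*1 = 1.
Iteration 2: components of {Base,Washer} -> Shaft = 1*3 = 3.
Iteration 3: components of {Shaft} -> Panel = 3*4 = 12.
Iteration 4: no further components; recursion stops.
SUM(need) = 1 + 2 + 1 + 3 + 12 = 19.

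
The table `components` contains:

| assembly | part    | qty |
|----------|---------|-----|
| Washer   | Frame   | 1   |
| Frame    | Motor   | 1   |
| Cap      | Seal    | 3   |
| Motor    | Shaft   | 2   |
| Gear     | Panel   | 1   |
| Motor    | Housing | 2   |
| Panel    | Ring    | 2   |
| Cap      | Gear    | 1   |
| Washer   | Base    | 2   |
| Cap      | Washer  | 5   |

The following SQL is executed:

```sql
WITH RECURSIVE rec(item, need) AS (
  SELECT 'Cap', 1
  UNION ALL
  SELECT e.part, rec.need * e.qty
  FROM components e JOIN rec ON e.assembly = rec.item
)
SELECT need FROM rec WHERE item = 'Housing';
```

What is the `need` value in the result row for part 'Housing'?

Base: (Cap, need=1).
Iteration 1: components of {Cap} -> Gear = 1*1 = 1, Seal = 1*3 = 3, Washer = 1*5 = 5.
Iteration 2: components of {Gear,Seal,Washer} -> Base = 5*2 = 10, Frame = 5*1 = 5, Panel = 1*1 = 1.
Iteration 3: components of {Base,Frame,Panel} -> Motor = 5*1 = 5, Ring = 1*2 = 2.
Iteration 4: components of {Motor,Ring} -> Housing = 5*2 = 10, Shaft = 5*2 = 10.
Iteration 5: no further components; recursion stops.

10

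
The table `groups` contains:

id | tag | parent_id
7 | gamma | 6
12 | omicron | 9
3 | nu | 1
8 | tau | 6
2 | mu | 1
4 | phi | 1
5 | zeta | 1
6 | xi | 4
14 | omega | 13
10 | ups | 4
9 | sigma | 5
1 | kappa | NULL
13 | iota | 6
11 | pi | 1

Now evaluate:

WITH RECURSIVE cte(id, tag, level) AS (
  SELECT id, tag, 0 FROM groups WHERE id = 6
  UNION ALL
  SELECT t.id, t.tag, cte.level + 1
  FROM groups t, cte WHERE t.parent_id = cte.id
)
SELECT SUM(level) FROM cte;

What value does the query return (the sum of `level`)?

5

Base: id=6 (xi) at level 0.
Iteration 1: rows with parent_id in {6} -> gamma (id 7, level 1), tau (id 8, level 1), iota (id 13, level 1).
Iteration 2: rows with parent_id in {7,8,13} -> omega (id 14, level 2).
Iteration 3: no rows with parent_id in {14}; recursion stops.
SUM(level) = 0 + 1 + 1 + 1 + 2 = 5.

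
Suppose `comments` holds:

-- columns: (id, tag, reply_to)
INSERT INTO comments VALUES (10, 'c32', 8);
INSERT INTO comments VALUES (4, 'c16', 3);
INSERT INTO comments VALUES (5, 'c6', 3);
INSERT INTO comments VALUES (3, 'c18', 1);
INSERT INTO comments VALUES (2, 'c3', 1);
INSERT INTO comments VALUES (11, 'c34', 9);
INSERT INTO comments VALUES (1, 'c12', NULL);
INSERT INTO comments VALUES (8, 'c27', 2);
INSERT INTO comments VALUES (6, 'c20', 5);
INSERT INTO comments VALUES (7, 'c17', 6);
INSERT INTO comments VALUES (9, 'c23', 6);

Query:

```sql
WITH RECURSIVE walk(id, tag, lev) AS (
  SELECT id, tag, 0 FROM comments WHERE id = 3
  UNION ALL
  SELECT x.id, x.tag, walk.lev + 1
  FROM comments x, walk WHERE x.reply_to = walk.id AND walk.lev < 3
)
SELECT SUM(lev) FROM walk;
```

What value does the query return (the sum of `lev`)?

10

Base: id=3 (c18) at lev 0.
Iteration 1: rows with reply_to in {3} -> c16 (id 4, lev 1), c6 (id 5, lev 1).
Iteration 2: rows with reply_to in {4,5} -> c20 (id 6, lev 2).
Iteration 3: rows with reply_to in {6} -> c17 (id 7, lev 3), c23 (id 9, lev 3).
Iteration 4: lev < 3 fails for all current rows; recursion stops.
SUM(lev) = 0 + 1 + 1 + 2 + 3 + 3 = 10.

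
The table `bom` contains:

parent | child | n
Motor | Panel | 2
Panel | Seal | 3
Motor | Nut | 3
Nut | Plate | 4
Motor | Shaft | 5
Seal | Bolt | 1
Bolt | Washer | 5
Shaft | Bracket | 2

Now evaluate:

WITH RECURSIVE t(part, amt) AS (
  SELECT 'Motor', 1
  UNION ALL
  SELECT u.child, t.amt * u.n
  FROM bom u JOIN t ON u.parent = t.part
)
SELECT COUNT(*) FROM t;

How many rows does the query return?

9

Base: (Motor, amt=1).
Iteration 1: components of {Motor} -> Nut = 1*3 = 3, Panel = 1*2 = 2, Shaft = 1*5 = 5.
Iteration 2: components of {Nut,Panel,Shaft} -> Bracket = 5*2 = 10, Plate = 3*4 = 12, Seal = 2*3 = 6.
Iteration 3: components of {Bracket,Plate,Seal} -> Bolt = 6*1 = 6.
Iteration 4: components of {Bolt} -> Washer = 6*5 = 30.
Iteration 5: no further components; recursion stops.
Total rows emitted: 9.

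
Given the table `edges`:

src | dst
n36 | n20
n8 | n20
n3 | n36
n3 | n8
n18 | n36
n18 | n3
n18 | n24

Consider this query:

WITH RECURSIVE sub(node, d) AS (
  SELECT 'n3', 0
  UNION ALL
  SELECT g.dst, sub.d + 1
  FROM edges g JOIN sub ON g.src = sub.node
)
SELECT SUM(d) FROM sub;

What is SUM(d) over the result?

Base: (n3, d=0).
Iteration 1: edges from {n3} -> (n36, d=1), (n8, d=1).
Iteration 2: edges from {n36,n8} -> (n20, d=2) x2. [UNION ALL keeps all 2 new rows, including repeats]
Iteration 3: no outgoing edges from {n20}; recursion stops.
SUM(d) = 0 + 1 + 1 + 2 + 2 = 6.

6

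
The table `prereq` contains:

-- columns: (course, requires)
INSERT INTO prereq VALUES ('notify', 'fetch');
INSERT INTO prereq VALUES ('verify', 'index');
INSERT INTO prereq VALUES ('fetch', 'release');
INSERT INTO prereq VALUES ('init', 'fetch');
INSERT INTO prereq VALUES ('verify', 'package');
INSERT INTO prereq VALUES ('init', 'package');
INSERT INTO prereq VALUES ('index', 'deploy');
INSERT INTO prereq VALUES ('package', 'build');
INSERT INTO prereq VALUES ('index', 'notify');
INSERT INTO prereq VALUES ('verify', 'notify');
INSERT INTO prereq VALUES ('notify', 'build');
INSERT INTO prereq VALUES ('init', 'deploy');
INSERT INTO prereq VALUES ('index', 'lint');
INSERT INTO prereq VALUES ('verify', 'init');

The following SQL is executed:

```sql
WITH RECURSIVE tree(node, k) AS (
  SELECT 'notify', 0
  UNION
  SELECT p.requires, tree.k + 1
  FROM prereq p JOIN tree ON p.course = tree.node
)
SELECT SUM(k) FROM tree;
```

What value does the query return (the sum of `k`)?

4

Base: (notify, k=0).
Iteration 1: edges from {notify} -> (build, k=1), (fetch, k=1).
Iteration 2: edges from {build,fetch} -> (release, k=2).
Iteration 3: no outgoing edges from {release}; recursion stops.
SUM(k) = 0 + 1 + 1 + 2 = 4.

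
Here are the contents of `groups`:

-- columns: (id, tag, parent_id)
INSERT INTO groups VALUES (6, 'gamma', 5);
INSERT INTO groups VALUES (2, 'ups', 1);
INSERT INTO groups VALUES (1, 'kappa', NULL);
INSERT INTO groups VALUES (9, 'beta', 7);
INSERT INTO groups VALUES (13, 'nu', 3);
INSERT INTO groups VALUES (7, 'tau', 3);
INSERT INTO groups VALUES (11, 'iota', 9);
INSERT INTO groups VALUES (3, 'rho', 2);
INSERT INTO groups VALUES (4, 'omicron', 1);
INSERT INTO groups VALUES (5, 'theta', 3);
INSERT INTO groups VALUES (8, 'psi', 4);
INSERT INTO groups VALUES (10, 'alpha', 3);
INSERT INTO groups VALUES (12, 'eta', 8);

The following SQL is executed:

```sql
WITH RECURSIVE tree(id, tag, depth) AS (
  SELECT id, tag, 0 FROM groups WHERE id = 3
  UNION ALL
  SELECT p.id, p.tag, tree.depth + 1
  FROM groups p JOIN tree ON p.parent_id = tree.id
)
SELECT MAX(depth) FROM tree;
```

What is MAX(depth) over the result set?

Base: id=3 (rho) at depth 0.
Iteration 1: rows with parent_id in {3} -> theta (id 5, depth 1), tau (id 7, depth 1), alpha (id 10, depth 1), nu (id 13, depth 1).
Iteration 2: rows with parent_id in {5,7,10,13} -> gamma (id 6, depth 2), beta (id 9, depth 2).
Iteration 3: rows with parent_id in {6,9} -> iota (id 11, depth 3).
Iteration 4: no rows with parent_id in {11}; recursion stops.
depth values: 0, 1, 1, 1, 1, 2, 2, 3; the maximum is 3.

3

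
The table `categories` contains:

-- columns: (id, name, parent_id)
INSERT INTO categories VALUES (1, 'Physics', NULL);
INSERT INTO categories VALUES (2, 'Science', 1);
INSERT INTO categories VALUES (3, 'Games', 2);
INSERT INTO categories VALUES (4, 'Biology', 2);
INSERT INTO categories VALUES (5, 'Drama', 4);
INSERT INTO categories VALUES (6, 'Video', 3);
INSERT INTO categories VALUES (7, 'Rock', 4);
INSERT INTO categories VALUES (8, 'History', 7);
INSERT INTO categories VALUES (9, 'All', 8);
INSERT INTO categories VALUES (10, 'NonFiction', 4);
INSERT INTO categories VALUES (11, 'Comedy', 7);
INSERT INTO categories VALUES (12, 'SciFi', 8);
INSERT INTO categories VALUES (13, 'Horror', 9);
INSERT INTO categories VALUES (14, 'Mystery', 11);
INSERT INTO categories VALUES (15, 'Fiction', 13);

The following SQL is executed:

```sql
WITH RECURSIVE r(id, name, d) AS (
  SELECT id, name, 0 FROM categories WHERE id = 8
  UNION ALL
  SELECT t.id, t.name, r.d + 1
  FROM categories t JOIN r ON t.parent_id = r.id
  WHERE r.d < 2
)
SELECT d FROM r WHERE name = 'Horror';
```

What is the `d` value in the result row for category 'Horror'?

2

Base: id=8 (History) at d 0.
Iteration 1: rows with parent_id in {8} -> All (id 9, d 1), SciFi (id 12, d 1).
Iteration 2: rows with parent_id in {9,12} -> Horror (id 13, d 2).
Iteration 3: d < 2 fails for all current rows; recursion stops.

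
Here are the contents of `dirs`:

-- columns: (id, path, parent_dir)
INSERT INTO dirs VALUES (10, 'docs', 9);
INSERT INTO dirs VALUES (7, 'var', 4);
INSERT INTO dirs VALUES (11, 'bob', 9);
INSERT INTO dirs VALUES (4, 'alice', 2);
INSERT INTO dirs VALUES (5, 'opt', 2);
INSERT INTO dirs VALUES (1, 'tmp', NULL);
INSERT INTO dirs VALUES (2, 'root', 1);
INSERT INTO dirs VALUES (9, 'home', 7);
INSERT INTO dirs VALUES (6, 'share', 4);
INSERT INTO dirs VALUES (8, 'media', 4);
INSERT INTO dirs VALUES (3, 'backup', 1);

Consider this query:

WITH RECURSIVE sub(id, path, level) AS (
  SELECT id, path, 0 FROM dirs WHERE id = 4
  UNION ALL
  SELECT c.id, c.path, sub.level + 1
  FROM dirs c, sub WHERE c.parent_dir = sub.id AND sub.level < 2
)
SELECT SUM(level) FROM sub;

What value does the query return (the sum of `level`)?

Base: id=4 (alice) at level 0.
Iteration 1: rows with parent_dir in {4} -> share (id 6, level 1), var (id 7, level 1), media (id 8, level 1).
Iteration 2: rows with parent_dir in {6,7,8} -> home (id 9, level 2).
Iteration 3: level < 2 fails for all current rows; recursion stops.
SUM(level) = 0 + 1 + 1 + 1 + 2 = 5.

5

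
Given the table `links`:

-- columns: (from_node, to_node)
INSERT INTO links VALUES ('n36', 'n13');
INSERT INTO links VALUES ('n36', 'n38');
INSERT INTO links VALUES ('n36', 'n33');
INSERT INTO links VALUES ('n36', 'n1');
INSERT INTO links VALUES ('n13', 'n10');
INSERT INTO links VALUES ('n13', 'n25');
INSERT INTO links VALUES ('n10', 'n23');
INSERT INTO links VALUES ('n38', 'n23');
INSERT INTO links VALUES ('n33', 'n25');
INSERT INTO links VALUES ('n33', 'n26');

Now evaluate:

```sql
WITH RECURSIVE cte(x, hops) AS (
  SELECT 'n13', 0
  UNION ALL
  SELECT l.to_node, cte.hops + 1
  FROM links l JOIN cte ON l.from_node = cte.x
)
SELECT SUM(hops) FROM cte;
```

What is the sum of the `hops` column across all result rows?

4

Base: (n13, hops=0).
Iteration 1: edges from {n13} -> (n10, hops=1), (n25, hops=1).
Iteration 2: edges from {n10,n25} -> (n23, hops=2).
Iteration 3: no outgoing edges from {n23}; recursion stops.
SUM(hops) = 0 + 1 + 1 + 2 = 4.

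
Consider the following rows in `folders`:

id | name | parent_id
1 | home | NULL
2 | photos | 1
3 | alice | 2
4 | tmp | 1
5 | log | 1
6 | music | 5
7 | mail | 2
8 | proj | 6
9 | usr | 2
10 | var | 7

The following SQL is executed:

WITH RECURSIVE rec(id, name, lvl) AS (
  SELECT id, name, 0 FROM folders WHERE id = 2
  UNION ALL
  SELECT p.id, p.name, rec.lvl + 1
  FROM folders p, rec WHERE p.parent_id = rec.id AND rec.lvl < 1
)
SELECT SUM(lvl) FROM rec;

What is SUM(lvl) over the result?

Base: id=2 (photos) at lvl 0.
Iteration 1: rows with parent_id in {2} -> alice (id 3, lvl 1), mail (id 7, lvl 1), usr (id 9, lvl 1).
Iteration 2: lvl < 1 fails for all current rows; recursion stops.
SUM(lvl) = 0 + 1 + 1 + 1 = 3.

3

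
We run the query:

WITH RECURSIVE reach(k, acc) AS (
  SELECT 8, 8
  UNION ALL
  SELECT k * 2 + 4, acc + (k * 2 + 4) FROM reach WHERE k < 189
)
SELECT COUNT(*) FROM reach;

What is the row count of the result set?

Base: k=8, acc=8.
Iteration 1: 8 < 189 holds -> k = 8 * 2 + 4 = 20, acc = 8 + 20 = 28.
Iteration 2: 20 < 189 holds -> k = 20 * 2 + 4 = 44, acc = 28 + 44 = 72.
Iteration 3: 44 < 189 holds -> k = 44 * 2 + 4 = 92, acc = 72 + 92 = 164.
Iteration 4: 92 < 189 holds -> k = 92 * 2 + 4 = 188, acc = 164 + 188 = 352.
Iteration 5: 188 < 189 holds -> k = 188 * 2 + 4 = 380, acc = 352 + 380 = 732.
Iteration 6: 380 < 189 fails; recursion stops.
Total rows emitted: 6.

6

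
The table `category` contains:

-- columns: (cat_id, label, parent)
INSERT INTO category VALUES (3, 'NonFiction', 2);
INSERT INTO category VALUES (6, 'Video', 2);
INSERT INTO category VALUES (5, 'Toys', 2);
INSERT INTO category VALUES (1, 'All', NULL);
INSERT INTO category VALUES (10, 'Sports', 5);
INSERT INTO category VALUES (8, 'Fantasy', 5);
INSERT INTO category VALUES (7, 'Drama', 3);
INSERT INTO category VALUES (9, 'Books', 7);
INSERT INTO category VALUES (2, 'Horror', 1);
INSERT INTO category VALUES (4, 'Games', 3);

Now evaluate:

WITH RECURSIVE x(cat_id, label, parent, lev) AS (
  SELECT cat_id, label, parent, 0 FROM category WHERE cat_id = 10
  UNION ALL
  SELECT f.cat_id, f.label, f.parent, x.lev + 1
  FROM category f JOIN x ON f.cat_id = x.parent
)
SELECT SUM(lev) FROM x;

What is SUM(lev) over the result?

6

Base: cat_id=10 (Sports), parent=5, lev 0.
Iteration 1: join on cat_id=5 -> Toys (id 5, parent=2, lev 1).
Iteration 2: join on cat_id=2 -> Horror (id 2, parent=1, lev 2).
Iteration 3: join on cat_id=1 -> All (id 1, parent=NULL, lev 3).
Iteration 4: parent is NULL; no match; recursion stops.
SUM(lev) = 0 + 1 + 2 + 3 = 6.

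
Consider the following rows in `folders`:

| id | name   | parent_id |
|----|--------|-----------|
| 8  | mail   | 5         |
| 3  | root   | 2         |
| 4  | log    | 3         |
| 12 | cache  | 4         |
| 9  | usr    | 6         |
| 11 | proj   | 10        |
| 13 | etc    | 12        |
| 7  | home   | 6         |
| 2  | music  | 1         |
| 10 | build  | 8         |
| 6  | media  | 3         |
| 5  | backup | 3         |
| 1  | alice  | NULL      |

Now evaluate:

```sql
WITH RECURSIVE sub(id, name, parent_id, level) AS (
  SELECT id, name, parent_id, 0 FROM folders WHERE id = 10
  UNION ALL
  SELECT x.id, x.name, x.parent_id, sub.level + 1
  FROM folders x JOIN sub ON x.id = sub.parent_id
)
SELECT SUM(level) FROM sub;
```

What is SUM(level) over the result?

Base: id=10 (build), parent_id=8, level 0.
Iteration 1: join on id=8 -> mail (id 8, parent_id=5, level 1).
Iteration 2: join on id=5 -> backup (id 5, parent_id=3, level 2).
Iteration 3: join on id=3 -> root (id 3, parent_id=2, level 3).
Iteration 4: join on id=2 -> music (id 2, parent_id=1, level 4).
Iteration 5: join on id=1 -> alice (id 1, parent_id=NULL, level 5).
Iteration 6: parent_id is NULL; no match; recursion stops.
SUM(level) = 0 + 1 + 2 + 3 + 4 + 5 = 15.

15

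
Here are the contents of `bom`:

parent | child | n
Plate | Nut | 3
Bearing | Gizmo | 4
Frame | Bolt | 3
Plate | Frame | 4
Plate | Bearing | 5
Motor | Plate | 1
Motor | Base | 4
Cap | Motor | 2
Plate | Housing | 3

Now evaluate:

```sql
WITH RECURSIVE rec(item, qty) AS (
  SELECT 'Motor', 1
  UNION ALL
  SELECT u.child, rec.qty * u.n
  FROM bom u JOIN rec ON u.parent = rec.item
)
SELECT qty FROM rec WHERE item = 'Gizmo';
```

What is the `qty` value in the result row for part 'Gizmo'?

20

Base: (Motor, qty=1).
Iteration 1: components of {Motor} -> Base = 1*4 = 4, Plate = 1*1 = 1.
Iteration 2: components of {Base,Plate} -> Bearing = 1*5 = 5, Frame = 1*4 = 4, Housing = 1*3 = 3, Nut = 1*3 = 3.
Iteration 3: components of {Bearing,Frame,Housing,Nut} -> Bolt = 4*3 = 12, Gizmo = 5*4 = 20.
Iteration 4: no further components; recursion stops.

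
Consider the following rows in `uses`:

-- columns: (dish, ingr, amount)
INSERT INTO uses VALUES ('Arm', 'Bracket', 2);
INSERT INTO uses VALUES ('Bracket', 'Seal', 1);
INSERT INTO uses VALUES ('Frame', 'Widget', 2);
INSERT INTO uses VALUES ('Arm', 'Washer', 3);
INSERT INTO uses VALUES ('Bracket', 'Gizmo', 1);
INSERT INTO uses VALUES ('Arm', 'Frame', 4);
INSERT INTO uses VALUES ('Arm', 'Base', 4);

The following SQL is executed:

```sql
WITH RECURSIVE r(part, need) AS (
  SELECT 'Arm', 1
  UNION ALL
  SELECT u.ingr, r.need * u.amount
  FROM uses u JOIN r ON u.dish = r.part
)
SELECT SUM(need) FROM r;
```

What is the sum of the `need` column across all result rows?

Base: (Arm, need=1).
Iteration 1: components of {Arm} -> Base = 1*4 = 4, Bracket = 1*2 = 2, Frame = 1*4 = 4, Washer = 1*3 = 3.
Iteration 2: components of {Base,Bracket,Frame,Washer} -> Gizmo = 2*1 = 2, Seal = 2*1 = 2, Widget = 4*2 = 8.
Iteration 3: no further components; recursion stops.
SUM(need) = 1 + 4 + 2 + 3 + 4 + 8 + 2 + 2 = 26.

26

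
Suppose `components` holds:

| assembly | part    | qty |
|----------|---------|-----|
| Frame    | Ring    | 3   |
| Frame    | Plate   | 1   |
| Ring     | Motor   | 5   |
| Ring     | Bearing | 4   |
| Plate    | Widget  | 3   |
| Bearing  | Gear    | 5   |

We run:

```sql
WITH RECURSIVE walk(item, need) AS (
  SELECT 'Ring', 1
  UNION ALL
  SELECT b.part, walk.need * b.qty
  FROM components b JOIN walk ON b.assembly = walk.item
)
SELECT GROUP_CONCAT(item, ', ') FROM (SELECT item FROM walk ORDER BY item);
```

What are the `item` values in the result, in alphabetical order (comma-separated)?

Bearing, Gear, Motor, Ring

Base: (Ring, need=1).
Iteration 1: components of {Ring} -> Bearing = 1*4 = 4, Motor = 1*5 = 5.
Iteration 2: components of {Bearing,Motor} -> Gear = 4*5 = 20.
Iteration 3: no further components; recursion stops.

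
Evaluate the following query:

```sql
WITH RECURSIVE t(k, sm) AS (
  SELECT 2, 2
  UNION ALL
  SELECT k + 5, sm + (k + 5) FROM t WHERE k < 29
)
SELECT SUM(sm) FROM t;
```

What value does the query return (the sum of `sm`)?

336

Base: k=2, sm=2.
Iteration 1: 2 < 29 holds -> k = 2 + 5 = 7, sm = 2 + 7 = 9.
Iteration 2: 7 < 29 holds -> k = 7 + 5 = 12, sm = 9 + 12 = 21.
Iteration 3: 12 < 29 holds -> k = 12 + 5 = 17, sm = 21 + 17 = 38.
Iteration 4: 17 < 29 holds -> k = 17 + 5 = 22, sm = 38 + 22 = 60.
Iteration 5: 22 < 29 holds -> k = 22 + 5 = 27, sm = 60 + 27 = 87.
Iteration 6: 27 < 29 holds -> k = 27 + 5 = 32, sm = 87 + 32 = 119.
Iteration 7: 32 < 29 fails; recursion stops.
SUM(sm) = 2 + 9 + 21 + 38 + 60 + 87 + 119 = 336.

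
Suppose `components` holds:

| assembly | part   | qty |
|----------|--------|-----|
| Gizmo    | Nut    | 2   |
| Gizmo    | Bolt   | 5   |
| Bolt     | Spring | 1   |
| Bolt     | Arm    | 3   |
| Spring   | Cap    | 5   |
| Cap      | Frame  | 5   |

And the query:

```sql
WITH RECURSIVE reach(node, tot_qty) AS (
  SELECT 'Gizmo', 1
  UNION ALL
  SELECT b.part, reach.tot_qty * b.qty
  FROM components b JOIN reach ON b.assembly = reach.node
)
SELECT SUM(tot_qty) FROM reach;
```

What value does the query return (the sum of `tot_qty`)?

178

Base: (Gizmo, tot_qty=1).
Iteration 1: components of {Gizmo} -> Bolt = 1*5 = 5, Nut = 1*2 = 2.
Iteration 2: components of {Bolt,Nut} -> Arm = 5*3 = 15, Spring = 5*1 = 5.
Iteration 3: components of {Arm,Spring} -> Cap = 5*5 = 25.
Iteration 4: components of {Cap} -> Frame = 25*5 = 125.
Iteration 5: no further components; recursion stops.
SUM(tot_qty) = 1 + 2 + 5 + 5 + 15 + 25 + 125 = 178.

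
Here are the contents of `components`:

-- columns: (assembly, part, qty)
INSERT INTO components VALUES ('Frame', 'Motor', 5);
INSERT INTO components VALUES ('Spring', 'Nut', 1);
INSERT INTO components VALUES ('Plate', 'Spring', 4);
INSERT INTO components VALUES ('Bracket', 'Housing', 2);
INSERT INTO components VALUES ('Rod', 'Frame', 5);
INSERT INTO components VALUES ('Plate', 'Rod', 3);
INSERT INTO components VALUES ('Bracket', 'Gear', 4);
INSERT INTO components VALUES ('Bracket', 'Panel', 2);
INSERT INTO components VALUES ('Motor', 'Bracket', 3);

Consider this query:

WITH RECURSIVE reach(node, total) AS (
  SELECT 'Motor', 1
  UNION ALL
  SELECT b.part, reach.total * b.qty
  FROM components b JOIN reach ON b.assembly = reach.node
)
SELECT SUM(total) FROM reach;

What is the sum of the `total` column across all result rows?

Base: (Motor, total=1).
Iteration 1: components of {Motor} -> Bracket = 1*3 = 3.
Iteration 2: components of {Bracket} -> Gear = 3*4 = 12, Housing = 3*2 = 6, Panel = 3*2 = 6.
Iteration 3: no further components; recursion stops.
SUM(total) = 1 + 3 + 6 + 12 + 6 = 28.

28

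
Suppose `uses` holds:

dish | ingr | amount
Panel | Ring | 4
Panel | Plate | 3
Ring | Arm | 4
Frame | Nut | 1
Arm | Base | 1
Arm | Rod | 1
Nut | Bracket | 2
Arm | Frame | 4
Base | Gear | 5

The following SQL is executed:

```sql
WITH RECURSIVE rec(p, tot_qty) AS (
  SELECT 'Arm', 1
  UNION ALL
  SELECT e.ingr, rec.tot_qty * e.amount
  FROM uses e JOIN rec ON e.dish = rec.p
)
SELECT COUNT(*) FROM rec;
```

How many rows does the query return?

Base: (Arm, tot_qty=1).
Iteration 1: components of {Arm} -> Base = 1*1 = 1, Frame = 1*4 = 4, Rod = 1*1 = 1.
Iteration 2: components of {Base,Frame,Rod} -> Gear = 1*5 = 5, Nut = 4*1 = 4.
Iteration 3: components of {Gear,Nut} -> Bracket = 4*2 = 8.
Iteration 4: no further components; recursion stops.
Total rows emitted: 7.

7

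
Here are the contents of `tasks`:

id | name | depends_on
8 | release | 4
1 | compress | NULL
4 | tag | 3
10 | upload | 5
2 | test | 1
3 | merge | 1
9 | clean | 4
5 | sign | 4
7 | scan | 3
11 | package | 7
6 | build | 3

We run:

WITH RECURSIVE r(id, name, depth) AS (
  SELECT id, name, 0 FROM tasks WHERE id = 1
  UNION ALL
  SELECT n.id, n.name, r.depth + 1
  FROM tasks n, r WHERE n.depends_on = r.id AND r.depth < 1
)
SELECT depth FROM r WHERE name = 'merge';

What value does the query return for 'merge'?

Base: id=1 (compress) at depth 0.
Iteration 1: rows with depends_on in {1} -> test (id 2, depth 1), merge (id 3, depth 1).
Iteration 2: depth < 1 fails for all current rows; recursion stops.

1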